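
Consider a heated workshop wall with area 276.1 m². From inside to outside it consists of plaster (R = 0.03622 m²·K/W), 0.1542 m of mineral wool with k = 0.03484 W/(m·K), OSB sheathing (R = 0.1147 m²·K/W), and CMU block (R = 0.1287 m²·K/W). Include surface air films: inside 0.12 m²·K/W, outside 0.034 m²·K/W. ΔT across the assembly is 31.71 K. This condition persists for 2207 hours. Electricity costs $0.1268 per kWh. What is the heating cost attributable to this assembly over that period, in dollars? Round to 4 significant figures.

504.2 dollars

0.1542/0.03484 = 4.4259
R_total = 0.12 + 0.03622 + 4.4259 + 0.1147 + 0.1287 + 0.034 = 4.8596 m²·K/W
Q = 276.1 × 31.71 / 4.8596 = 1801.6 W
E = 1801.6 W × 2207 h / 1000 = 3976.2 kWh
Cost = 3976.2 × 0.1268 = $504.18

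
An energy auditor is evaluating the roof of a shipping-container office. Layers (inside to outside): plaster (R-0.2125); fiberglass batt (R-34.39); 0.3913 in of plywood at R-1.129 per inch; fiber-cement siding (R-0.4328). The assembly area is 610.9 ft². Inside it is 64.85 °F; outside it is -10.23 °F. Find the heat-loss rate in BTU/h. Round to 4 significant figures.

1293 BTU/h

0.3913 × 1.129 = 0.44178
R_total = 0.2125 + 34.39 + 0.44178 + 0.4328 = 35.477 ft²·°F·h/BTU
Q = A·ΔT/R = 610.9 × (64.85 − (-10.23)) / 35.477 = 1292.8 BTU/h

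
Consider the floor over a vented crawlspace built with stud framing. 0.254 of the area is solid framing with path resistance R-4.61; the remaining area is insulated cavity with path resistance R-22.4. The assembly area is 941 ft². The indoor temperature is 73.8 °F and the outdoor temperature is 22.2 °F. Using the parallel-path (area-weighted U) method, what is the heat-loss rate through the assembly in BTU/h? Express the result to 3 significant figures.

U_eff = 0.746/22.4 + 0.254/4.61 = 0.0333 + 0.0551 = 0.0884
R_eff = 1/U_eff = 11.31 ft²·°F·h/BTU
Q = 941 × (73.8 − 22.2) / 11.31 = 4292 BTU/h

4290 BTU/h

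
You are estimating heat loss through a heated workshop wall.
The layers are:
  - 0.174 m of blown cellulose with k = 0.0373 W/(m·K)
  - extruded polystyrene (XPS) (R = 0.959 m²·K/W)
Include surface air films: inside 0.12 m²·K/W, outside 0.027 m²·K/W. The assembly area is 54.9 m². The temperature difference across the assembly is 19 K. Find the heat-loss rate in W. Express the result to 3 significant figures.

0.174/0.0373 = 4.665
R_total = 0.12 + 4.665 + 0.959 + 0.027 = 5.771 m²·K/W
Q = A·ΔT/R = 54.9 × 19 / 5.771 = 180.8 W

181 W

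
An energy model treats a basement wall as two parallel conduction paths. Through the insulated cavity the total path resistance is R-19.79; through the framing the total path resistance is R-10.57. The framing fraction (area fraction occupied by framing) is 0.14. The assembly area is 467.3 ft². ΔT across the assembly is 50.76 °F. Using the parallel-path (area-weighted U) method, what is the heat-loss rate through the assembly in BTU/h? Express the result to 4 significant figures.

U_eff = 0.86/19.79 + 0.14/10.57 = 0.043456 + 0.013245 = 0.056701
R_eff = 1/U_eff = 17.636 ft²·°F·h/BTU
Q = 467.3 × 50.76 / 17.636 = 1345 BTU/h

1345 BTU/h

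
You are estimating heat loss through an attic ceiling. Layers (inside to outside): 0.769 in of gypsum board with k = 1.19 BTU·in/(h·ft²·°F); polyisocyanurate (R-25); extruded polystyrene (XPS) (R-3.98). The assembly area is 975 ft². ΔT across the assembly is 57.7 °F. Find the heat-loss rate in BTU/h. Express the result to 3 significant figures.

1900 BTU/h

0.769/1.19 = 0.6462
R_total = 0.6462 + 25 + 3.98 = 29.63 ft²·°F·h/BTU
Q = A·ΔT/R = 975 × 57.7 / 29.63 = 1899 BTU/h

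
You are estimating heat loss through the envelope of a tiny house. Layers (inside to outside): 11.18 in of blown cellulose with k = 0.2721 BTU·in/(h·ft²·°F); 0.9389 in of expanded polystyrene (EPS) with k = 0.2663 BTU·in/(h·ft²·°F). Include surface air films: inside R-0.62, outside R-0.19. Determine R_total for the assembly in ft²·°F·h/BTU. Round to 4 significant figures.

45.42 ft²·°F·h/BTU

11.18/0.2721 = 41.088
0.9389/0.2663 = 3.5257
R_total = 0.62 + 41.088 + 3.5257 + 0.19 = 45.424 ft²·°F·h/BTU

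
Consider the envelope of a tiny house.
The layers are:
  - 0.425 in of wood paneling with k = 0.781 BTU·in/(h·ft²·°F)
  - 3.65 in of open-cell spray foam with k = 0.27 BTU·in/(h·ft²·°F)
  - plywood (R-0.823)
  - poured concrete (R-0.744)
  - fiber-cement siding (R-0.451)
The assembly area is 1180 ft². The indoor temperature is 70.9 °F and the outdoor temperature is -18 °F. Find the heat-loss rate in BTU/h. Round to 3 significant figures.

0.425/0.781 = 0.5442
3.65/0.27 = 13.52
R_total = 0.5442 + 13.52 + 0.823 + 0.744 + 0.451 = 16.08 ft²·°F·h/BTU
Q = A·ΔT/R = 1180 × (70.9 − (-18)) / 16.08 = 6523 BTU/h

6520 BTU/h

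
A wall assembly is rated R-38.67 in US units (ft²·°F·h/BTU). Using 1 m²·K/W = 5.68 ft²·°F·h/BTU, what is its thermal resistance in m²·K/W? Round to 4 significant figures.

6.808 m²·K/W

R_SI = 38.67/5.68 = 6.8081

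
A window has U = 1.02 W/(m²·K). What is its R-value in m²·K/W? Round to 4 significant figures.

0.9804 m²·K/W

R = 1/U = 1/1.02 = 0.98039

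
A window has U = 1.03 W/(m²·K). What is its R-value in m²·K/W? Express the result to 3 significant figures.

R = 1/U = 1/1.03 = 0.9709

0.971 m²·K/W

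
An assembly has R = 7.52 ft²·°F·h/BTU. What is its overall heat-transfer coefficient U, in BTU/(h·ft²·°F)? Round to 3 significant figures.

0.133 BTU/(h·ft²·°F)

U = 1/R = 1/7.52 = 0.133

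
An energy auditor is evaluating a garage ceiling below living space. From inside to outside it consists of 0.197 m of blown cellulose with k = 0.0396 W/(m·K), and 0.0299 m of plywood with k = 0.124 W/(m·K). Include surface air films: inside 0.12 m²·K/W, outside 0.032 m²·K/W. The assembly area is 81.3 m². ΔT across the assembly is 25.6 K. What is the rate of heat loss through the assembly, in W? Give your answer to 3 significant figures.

388 W

0.197/0.0396 = 4.975
0.0299/0.124 = 0.2411
R_total = 0.12 + 4.975 + 0.2411 + 0.032 = 5.368 m²·K/W
Q = A·ΔT/R = 81.3 × 25.6 / 5.368 = 387.7 W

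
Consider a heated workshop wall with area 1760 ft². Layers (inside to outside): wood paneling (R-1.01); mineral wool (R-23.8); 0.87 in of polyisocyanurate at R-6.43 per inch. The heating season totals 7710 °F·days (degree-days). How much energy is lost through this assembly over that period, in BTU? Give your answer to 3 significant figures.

0.87 × 6.43 = 5.594
R_total = 1.01 + 23.8 + 5.594 = 30.4 ft²·°F·h/BTU
E = A × HDD × 24 / R = 1760 × 7710 × 24 / 30.4 = 10710000 BTU

10700000 BTU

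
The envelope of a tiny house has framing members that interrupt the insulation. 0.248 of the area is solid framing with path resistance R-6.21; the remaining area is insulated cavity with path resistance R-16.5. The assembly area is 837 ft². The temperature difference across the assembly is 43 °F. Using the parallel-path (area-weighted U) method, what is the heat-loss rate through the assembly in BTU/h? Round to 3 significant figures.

U_eff = 0.752/16.5 + 0.248/6.21 = 0.04558 + 0.03994 = 0.08551
R_eff = 1/U_eff = 11.69 ft²·°F·h/BTU
Q = 837 × 43 / 11.69 = 3078 BTU/h

3080 BTU/h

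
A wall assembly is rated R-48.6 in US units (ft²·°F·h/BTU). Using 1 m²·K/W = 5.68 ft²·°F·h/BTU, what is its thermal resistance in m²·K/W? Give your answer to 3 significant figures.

8.56 m²·K/W

R_SI = 48.6/5.68 = 8.556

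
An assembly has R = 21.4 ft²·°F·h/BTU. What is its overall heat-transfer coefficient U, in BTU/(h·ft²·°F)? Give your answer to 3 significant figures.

U = 1/R = 1/21.4 = 0.04673

0.0467 BTU/(h·ft²·°F)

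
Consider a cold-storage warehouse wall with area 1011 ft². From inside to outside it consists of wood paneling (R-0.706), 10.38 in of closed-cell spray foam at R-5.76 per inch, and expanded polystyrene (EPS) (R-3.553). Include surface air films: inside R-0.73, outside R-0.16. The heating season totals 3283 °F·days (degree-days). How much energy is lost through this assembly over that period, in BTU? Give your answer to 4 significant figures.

1227000 BTU

10.38 × 5.76 = 59.789
R_total = 0.73 + 0.706 + 59.789 + 3.553 + 0.16 = 64.938 ft²·°F·h/BTU
E = A × HDD × 24 / R = 1011 × 3283 × 24 / 64.938 = 1226700 BTU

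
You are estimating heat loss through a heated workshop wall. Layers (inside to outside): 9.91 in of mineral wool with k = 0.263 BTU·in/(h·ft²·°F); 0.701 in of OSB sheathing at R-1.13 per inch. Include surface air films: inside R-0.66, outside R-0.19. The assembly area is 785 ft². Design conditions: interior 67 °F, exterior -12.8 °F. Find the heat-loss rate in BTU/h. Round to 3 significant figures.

1590 BTU/h

9.91/0.263 = 37.68
0.701 × 1.13 = 0.7921
R_total = 0.66 + 37.68 + 0.7921 + 0.19 = 39.32 ft²·°F·h/BTU
Q = A·ΔT/R = 785 × (67 − (-12.8)) / 39.32 = 1593 BTU/h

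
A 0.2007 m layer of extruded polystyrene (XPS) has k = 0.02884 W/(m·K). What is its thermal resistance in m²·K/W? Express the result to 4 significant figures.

R = L/k = 0.2007/0.02884 = 6.9591 m²·K/W

6.959 m²·K/W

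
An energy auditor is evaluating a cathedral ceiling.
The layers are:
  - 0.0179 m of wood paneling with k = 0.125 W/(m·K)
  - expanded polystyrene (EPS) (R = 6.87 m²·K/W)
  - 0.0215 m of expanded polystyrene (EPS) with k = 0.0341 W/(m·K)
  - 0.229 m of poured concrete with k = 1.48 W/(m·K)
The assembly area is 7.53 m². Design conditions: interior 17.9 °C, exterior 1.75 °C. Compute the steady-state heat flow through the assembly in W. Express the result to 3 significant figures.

15.6 W

0.0179/0.125 = 0.1432
0.0215/0.0341 = 0.6305
0.229/1.48 = 0.1547
R_total = 0.1432 + 6.87 + 0.6305 + 0.1547 = 7.798 m²·K/W
Q = A·ΔT/R = 7.53 × (17.9 − 1.75) / 7.798 = 15.59 W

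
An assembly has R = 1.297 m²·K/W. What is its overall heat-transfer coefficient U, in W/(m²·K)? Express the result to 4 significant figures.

0.7710 W/(m²·K)

U = 1/R = 1/1.297 = 0.77101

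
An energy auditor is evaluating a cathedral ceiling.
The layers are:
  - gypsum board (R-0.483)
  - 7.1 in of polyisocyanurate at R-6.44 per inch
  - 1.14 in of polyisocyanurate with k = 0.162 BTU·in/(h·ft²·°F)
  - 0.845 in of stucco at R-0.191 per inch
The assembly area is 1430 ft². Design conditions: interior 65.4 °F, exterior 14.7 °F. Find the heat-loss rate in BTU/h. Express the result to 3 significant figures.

1360 BTU/h

7.1 × 6.44 = 45.72
1.14/0.162 = 7.037
0.845 × 0.191 = 0.1614
R_total = 0.483 + 45.72 + 7.037 + 0.1614 = 53.41 ft²·°F·h/BTU
Q = A·ΔT/R = 1430 × (65.4 − 14.7) / 53.41 = 1358 BTU/h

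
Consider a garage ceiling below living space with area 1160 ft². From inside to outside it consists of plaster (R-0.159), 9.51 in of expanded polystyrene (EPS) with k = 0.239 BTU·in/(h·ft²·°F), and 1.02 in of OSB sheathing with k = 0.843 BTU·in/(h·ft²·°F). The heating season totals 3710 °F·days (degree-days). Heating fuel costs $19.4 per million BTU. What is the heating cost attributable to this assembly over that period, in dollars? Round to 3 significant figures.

9.51/0.239 = 39.79
1.02/0.843 = 1.21
R_total = 0.159 + 39.79 + 1.21 = 41.16 ft²·°F·h/BTU
E = A × HDD × 24 / R = 1160 × 3710 × 24 / 41.16 = 2509000 BTU
Cost = 2509000/10⁶ × 19.4 = $48.68

48.7 dollars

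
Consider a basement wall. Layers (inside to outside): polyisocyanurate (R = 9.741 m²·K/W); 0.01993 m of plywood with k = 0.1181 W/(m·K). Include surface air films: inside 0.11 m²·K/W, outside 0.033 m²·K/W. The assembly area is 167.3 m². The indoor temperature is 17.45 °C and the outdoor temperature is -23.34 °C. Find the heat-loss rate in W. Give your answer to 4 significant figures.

678.8 W

0.01993/0.1181 = 0.16876
R_total = 0.11 + 9.741 + 0.16876 + 0.033 = 10.053 m²·K/W
Q = A·ΔT/R = 167.3 × (17.45 − (-23.34)) / 10.053 = 678.84 W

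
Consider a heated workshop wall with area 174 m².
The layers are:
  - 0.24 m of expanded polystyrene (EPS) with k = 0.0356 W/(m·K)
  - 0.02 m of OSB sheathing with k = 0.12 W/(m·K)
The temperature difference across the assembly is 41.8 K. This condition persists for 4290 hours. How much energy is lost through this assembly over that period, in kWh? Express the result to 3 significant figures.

4520 kWh

0.24/0.0356 = 6.742
0.02/0.12 = 0.1667
R_total = 6.742 + 0.1667 = 6.908 m²·K/W
Q = 174 × 41.8 / 6.908 = 1053 W
E = 1053 W × 4290 h / 1000 = 4517 kWh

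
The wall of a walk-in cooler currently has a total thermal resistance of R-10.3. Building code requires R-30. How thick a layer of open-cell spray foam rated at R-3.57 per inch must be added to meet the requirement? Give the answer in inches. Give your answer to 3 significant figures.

ΔR = 30 − 10.3 = 19.7 ft²·°F·h/BTU
L = ΔR / (R/in) = 19.7/3.57 = 5.518 in

5.52 in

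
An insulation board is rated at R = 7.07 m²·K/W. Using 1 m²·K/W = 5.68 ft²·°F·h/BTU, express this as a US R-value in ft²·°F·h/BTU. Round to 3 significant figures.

40.2 ft²·°F·h/BTU

R_US = 7.07 × 5.68 = 40.16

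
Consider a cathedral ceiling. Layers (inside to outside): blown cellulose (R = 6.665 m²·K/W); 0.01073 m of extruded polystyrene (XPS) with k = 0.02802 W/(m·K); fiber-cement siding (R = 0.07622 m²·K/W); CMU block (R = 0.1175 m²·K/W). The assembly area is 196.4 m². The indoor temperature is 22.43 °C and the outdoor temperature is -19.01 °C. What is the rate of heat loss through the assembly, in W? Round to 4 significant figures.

0.01073/0.02802 = 0.38294
R_total = 6.665 + 0.38294 + 0.07622 + 0.1175 = 7.2417 m²·K/W
Q = A·ΔT/R = 196.4 × (22.43 − (-19.01)) / 7.2417 = 1123.9 W

1124 W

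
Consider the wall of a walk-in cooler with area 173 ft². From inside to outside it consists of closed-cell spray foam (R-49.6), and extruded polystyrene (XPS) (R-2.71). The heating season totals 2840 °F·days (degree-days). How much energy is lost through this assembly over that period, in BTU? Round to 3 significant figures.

225000 BTU

R_total = 49.6 + 2.71 = 52.31 ft²·°F·h/BTU
E = A × HDD × 24 / R = 173 × 2840 × 24 / 52.31 = 225400 BTU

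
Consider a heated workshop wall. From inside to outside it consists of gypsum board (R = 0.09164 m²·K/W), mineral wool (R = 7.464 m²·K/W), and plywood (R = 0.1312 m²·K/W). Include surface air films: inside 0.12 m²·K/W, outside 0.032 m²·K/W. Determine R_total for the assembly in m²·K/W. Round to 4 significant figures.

7.839 m²·K/W

R_total = 0.12 + 0.09164 + 7.464 + 0.1312 + 0.032 = 7.8388 m²·K/W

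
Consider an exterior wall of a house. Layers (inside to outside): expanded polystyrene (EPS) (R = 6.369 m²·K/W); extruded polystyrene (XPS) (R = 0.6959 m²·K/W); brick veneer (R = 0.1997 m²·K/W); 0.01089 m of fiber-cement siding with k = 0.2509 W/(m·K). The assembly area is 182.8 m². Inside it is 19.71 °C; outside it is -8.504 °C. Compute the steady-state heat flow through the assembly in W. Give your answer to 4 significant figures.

705.7 W

0.01089/0.2509 = 0.043404
R_total = 6.369 + 0.6959 + 0.1997 + 0.043404 = 7.308 m²·K/W
Q = A·ΔT/R = 182.8 × (19.71 − (-8.504)) / 7.308 = 705.74 W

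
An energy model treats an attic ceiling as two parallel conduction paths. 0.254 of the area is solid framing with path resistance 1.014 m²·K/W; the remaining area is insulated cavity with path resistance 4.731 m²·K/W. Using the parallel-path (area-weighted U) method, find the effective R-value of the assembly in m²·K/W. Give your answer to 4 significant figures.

2.450 m²·K/W

U_eff = 0.746/4.731 + 0.254/1.014 = 0.15768 + 0.25049 = 0.40818
R_eff = 1/U_eff = 2.4499 m²·K/W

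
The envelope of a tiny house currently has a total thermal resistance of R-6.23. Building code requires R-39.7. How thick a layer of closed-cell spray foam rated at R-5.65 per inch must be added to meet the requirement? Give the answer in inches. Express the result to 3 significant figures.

ΔR = 39.7 − 6.23 = 33.47 ft²·°F·h/BTU
L = ΔR / (R/in) = 33.47/5.65 = 5.924 in

5.92 in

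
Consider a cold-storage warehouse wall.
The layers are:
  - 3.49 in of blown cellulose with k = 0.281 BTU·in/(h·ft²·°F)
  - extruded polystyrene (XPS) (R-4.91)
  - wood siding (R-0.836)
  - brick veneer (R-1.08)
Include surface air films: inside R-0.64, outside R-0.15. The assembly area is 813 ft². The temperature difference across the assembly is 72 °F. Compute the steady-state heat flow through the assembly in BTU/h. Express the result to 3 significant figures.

3.49/0.281 = 12.42
R_total = 0.64 + 12.42 + 4.91 + 0.836 + 1.08 + 0.15 = 20.04 ft²·°F·h/BTU
Q = A·ΔT/R = 813 × 72 / 20.04 = 2922 BTU/h

2920 BTU/h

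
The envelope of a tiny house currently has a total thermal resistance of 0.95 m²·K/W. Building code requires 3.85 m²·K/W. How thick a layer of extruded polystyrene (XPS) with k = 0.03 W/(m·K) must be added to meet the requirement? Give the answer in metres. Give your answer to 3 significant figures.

ΔR = 3.85 − 0.95 = 2.9 m²·K/W
L = ΔR × k = 2.9 × 0.03 = 0.087 m

0.0870 m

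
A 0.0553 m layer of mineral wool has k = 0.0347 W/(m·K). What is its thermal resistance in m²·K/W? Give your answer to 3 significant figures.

R = L/k = 0.0553/0.0347 = 1.594 m²·K/W

1.59 m²·K/W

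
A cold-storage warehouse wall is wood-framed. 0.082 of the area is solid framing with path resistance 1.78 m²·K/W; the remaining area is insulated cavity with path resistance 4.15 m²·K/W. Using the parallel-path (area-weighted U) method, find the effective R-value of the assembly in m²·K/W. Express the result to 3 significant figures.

U_eff = 0.918/4.15 + 0.082/1.78 = 0.2212 + 0.04607 = 0.2673
R_eff = 1/U_eff = 3.742 m²·K/W

3.74 m²·K/W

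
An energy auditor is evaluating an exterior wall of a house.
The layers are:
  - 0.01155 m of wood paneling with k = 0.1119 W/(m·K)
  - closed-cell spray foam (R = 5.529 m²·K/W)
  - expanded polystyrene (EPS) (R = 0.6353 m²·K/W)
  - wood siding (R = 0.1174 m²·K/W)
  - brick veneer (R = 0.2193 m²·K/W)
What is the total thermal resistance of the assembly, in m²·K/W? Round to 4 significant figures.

6.604 m²·K/W

0.01155/0.1119 = 0.10322
R_total = 0.10322 + 5.529 + 0.6353 + 0.1174 + 0.2193 = 6.6042 m²·K/W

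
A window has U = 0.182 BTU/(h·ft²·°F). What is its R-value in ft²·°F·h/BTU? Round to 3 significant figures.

R = 1/U = 1/0.182 = 5.495

5.49 ft²·°F·h/BTU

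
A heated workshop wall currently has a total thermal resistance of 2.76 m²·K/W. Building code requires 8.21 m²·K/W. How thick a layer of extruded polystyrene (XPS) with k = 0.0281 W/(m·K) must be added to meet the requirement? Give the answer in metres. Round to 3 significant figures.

0.153 m

ΔR = 8.21 − 2.76 = 5.45 m²·K/W
L = ΔR × k = 5.45 × 0.0281 = 0.1531 m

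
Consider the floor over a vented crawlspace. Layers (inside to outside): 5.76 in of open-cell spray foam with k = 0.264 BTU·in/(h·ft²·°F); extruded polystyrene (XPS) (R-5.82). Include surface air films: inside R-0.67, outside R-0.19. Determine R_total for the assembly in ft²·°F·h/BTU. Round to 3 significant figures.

28.5 ft²·°F·h/BTU

5.76/0.264 = 21.82
R_total = 0.67 + 21.82 + 5.82 + 0.19 = 28.5 ft²·°F·h/BTU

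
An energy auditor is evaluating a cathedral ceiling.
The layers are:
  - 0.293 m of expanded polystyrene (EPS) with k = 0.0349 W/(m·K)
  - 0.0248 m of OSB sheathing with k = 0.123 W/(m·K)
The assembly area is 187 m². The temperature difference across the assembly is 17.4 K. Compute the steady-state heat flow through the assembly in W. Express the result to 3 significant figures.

378 W

0.293/0.0349 = 8.395
0.0248/0.123 = 0.2016
R_total = 8.395 + 0.2016 = 8.597 m²·K/W
Q = A·ΔT/R = 187 × 17.4 / 8.597 = 378.5 W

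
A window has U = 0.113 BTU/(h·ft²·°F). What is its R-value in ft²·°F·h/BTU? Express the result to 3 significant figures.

R = 1/U = 1/0.113 = 8.85

8.85 ft²·°F·h/BTU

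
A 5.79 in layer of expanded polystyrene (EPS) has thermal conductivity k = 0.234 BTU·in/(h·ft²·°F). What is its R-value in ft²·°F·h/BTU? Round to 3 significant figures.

R = L/k = 5.79/0.234 = 24.74 ft²·°F·h/BTU

24.7 ft²·°F·h/BTU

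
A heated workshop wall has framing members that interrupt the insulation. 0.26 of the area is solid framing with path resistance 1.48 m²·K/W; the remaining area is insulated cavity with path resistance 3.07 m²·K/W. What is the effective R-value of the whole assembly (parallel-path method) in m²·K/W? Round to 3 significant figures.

2.40 m²·K/W

U_eff = 0.74/3.07 + 0.26/1.48 = 0.241 + 0.1757 = 0.4167
R_eff = 1/U_eff = 2.4 m²·K/W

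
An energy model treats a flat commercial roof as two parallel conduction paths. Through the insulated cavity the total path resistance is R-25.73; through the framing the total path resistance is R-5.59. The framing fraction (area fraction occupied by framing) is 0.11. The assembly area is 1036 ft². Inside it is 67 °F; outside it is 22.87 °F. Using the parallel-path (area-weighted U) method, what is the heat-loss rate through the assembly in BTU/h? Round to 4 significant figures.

2481 BTU/h

U_eff = 0.89/25.73 + 0.11/5.59 = 0.03459 + 0.019678 = 0.054268
R_eff = 1/U_eff = 18.427 ft²·°F·h/BTU
Q = 1036 × (67 − 22.87) / 18.427 = 2481.1 BTU/h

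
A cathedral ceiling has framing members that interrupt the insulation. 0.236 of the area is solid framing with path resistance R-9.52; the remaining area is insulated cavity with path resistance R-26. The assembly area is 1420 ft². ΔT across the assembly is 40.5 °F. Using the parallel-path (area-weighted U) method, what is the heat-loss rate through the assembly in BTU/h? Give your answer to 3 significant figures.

3120 BTU/h

U_eff = 0.764/26 + 0.236/9.52 = 0.02938 + 0.02479 = 0.05417
R_eff = 1/U_eff = 18.46 ft²·°F·h/BTU
Q = 1420 × 40.5 / 18.46 = 3116 BTU/h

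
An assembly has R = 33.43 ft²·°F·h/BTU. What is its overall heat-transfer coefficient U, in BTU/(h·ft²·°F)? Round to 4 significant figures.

U = 1/R = 1/33.43 = 0.029913

0.02991 BTU/(h·ft²·°F)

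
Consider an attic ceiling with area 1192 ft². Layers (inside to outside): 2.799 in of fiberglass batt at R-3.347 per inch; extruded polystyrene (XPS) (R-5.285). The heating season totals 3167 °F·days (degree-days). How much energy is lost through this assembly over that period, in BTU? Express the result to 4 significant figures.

2.799 × 3.347 = 9.3683
R_total = 9.3683 + 5.285 = 14.653 ft²·°F·h/BTU
E = A × HDD × 24 / R = 1192 × 3167 × 24 / 14.653 = 6183000 BTU

6183000 BTU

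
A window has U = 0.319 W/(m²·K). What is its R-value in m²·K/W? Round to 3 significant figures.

3.13 m²·K/W

R = 1/U = 1/0.319 = 3.135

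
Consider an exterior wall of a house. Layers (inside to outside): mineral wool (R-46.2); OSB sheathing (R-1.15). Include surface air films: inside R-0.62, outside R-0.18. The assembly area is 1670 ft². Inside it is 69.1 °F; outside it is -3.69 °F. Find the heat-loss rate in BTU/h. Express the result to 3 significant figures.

2520 BTU/h

R_total = 0.62 + 46.2 + 1.15 + 0.18 = 48.15 ft²·°F·h/BTU
Q = A·ΔT/R = 1670 × (69.1 − (-3.69)) / 48.15 = 2525 BTU/h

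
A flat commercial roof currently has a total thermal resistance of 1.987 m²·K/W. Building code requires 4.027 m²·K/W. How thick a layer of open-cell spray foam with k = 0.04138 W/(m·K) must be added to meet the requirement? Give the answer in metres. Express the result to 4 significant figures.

ΔR = 4.027 − 1.987 = 2.04 m²·K/W
L = ΔR × k = 2.04 × 0.04138 = 0.084415 m

0.08442 m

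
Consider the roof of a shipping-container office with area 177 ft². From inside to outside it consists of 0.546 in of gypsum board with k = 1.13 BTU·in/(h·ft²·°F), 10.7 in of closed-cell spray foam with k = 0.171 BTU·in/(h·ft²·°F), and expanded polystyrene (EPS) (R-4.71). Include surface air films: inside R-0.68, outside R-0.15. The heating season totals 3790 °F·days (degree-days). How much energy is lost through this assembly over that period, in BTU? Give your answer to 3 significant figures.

0.546/1.13 = 0.4832
10.7/0.171 = 62.57
R_total = 0.68 + 0.4832 + 62.57 + 4.71 + 0.15 = 68.6 ft²·°F·h/BTU
E = A × HDD × 24 / R = 177 × 3790 × 24 / 68.6 = 234700 BTU

235000 BTU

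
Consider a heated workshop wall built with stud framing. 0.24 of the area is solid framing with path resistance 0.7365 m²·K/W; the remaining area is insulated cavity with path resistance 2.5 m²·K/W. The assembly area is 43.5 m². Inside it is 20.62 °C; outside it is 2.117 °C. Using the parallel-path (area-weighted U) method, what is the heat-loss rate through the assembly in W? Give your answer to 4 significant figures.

507.0 W

U_eff = 0.76/2.5 + 0.24/0.7365 = 0.304 + 0.32587 = 0.62987
R_eff = 1/U_eff = 1.5876 m²·K/W
Q = 43.5 × (20.62 − 2.117) / 1.5876 = 506.97 W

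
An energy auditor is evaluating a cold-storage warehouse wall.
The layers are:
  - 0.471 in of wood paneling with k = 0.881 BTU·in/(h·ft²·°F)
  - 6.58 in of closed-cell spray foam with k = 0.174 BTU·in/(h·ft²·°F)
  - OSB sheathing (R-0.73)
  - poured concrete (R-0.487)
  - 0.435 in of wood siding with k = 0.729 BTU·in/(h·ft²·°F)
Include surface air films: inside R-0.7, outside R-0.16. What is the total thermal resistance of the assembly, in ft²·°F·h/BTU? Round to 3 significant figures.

41.0 ft²·°F·h/BTU

0.471/0.881 = 0.5346
6.58/0.174 = 37.82
0.435/0.729 = 0.5967
R_total = 0.7 + 0.5346 + 37.82 + 0.73 + 0.487 + 0.5967 + 0.16 = 41.02 ft²·°F·h/BTU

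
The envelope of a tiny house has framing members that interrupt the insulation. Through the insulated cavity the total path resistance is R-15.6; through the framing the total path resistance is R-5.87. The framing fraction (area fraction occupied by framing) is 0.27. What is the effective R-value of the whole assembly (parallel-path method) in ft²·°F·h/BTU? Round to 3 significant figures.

U_eff = 0.73/15.6 + 0.27/5.87 = 0.04679 + 0.046 = 0.09279
R_eff = 1/U_eff = 10.78 ft²·°F·h/BTU

10.8 ft²·°F·h/BTU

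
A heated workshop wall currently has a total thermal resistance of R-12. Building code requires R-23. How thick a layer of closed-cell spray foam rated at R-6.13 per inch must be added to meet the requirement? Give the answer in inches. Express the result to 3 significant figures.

ΔR = 23 − 12 = 11 ft²·°F·h/BTU
L = ΔR / (R/in) = 11/6.13 = 1.794 in

1.79 in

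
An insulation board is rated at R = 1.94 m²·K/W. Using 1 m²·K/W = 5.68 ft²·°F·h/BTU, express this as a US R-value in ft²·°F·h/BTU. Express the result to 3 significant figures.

R_US = 1.94 × 5.68 = 11.02

11.0 ft²·°F·h/BTU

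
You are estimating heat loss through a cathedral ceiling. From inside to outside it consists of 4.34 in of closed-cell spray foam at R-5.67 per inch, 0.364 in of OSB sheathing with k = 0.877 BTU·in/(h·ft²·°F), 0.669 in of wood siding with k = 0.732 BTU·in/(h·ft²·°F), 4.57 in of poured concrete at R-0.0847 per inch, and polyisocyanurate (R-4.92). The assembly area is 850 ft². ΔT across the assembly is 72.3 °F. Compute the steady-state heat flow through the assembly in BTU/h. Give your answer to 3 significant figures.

4.34 × 5.67 = 24.61
0.364/0.877 = 0.4151
0.669/0.732 = 0.9139
4.57 × 0.0847 = 0.3871
R_total = 24.61 + 0.4151 + 0.9139 + 0.3871 + 4.92 = 31.24 ft²·°F·h/BTU
Q = A·ΔT/R = 850 × 72.3 / 31.24 = 1967 BTU/h

1970 BTU/h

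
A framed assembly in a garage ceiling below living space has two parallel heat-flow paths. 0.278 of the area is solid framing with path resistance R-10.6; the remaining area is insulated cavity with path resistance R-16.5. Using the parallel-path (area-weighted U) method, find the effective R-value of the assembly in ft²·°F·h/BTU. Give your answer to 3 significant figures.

U_eff = 0.722/16.5 + 0.278/10.6 = 0.04376 + 0.02623 = 0.06998
R_eff = 1/U_eff = 14.29 ft²·°F·h/BTU

14.3 ft²·°F·h/BTU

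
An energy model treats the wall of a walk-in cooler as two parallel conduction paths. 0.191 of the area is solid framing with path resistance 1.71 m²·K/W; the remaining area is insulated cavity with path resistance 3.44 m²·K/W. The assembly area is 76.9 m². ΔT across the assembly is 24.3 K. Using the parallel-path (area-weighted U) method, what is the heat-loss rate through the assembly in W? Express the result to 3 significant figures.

648 W

U_eff = 0.809/3.44 + 0.191/1.71 = 0.2352 + 0.1117 = 0.3469
R_eff = 1/U_eff = 2.883 m²·K/W
Q = 76.9 × 24.3 / 2.883 = 648.2 W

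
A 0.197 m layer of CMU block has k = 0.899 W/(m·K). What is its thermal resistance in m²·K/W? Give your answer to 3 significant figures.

0.219 m²·K/W

R = L/k = 0.197/0.899 = 0.2191 m²·K/W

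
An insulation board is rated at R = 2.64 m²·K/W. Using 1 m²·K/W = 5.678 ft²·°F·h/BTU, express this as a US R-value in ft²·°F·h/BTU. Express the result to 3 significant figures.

15.0 ft²·°F·h/BTU

R_US = 2.64 × 5.678 = 14.99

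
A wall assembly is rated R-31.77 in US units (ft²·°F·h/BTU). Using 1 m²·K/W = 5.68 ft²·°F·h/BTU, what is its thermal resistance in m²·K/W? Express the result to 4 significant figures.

5.593 m²·K/W

R_SI = 31.77/5.68 = 5.5933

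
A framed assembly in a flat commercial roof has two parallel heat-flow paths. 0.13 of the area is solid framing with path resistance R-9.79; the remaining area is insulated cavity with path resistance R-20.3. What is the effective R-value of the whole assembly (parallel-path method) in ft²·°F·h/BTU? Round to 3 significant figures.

U_eff = 0.87/20.3 + 0.13/9.79 = 0.04286 + 0.01328 = 0.05614
R_eff = 1/U_eff = 17.81 ft²·°F·h/BTU

17.8 ft²·°F·h/BTU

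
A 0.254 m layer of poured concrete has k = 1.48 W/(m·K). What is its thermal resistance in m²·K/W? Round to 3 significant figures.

R = L/k = 0.254/1.48 = 0.1716 m²·K/W

0.172 m²·K/W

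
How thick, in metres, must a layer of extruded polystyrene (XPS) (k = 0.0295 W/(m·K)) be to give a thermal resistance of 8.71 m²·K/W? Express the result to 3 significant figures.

L = R·k = 8.71 × 0.0295 = 0.2569 m

0.257 m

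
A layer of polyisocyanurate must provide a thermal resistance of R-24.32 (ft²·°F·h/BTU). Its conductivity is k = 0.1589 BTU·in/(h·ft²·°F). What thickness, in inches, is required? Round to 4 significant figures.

3.864 in

L = R × k = 24.32 × 0.1589 = 3.8644 in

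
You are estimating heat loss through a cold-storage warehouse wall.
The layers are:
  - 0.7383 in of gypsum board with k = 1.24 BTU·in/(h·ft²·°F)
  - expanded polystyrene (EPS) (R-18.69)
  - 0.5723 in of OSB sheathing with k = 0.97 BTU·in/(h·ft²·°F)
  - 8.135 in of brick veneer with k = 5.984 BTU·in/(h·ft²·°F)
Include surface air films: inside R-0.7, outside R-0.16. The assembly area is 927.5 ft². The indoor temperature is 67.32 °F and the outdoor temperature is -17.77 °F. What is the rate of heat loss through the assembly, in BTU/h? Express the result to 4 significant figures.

0.7383/1.24 = 0.5954
0.5723/0.97 = 0.59
8.135/5.984 = 1.3595
R_total = 0.7 + 0.5954 + 18.69 + 0.59 + 1.3595 + 0.16 = 22.095 ft²·°F·h/BTU
Q = A·ΔT/R = 927.5 × (67.32 − (-17.77)) / 22.095 = 3571.9 BTU/h

3572 BTU/h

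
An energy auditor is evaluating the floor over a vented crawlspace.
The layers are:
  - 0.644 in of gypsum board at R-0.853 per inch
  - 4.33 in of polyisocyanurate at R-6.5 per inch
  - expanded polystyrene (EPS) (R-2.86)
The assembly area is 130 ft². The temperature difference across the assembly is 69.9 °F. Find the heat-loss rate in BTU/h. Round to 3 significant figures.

288 BTU/h

0.644 × 0.853 = 0.5493
4.33 × 6.5 = 28.14
R_total = 0.5493 + 28.14 + 2.86 = 31.55 ft²·°F·h/BTU
Q = A·ΔT/R = 130 × 69.9 / 31.55 = 288 BTU/h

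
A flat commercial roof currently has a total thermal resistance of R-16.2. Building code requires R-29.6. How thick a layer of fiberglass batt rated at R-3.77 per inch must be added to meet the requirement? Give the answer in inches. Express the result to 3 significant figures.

3.55 in

ΔR = 29.6 − 16.2 = 13.4 ft²·°F·h/BTU
L = ΔR / (R/in) = 13.4/3.77 = 3.554 in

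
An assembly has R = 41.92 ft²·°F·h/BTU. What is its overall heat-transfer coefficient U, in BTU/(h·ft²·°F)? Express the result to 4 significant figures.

U = 1/R = 1/41.92 = 0.023855

0.02385 BTU/(h·ft²·°F)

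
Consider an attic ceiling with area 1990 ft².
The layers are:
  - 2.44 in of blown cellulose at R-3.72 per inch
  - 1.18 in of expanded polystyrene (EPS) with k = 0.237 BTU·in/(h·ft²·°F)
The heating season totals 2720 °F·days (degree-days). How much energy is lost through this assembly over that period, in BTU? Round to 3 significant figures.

9240000 BTU

2.44 × 3.72 = 9.077
1.18/0.237 = 4.979
R_total = 9.077 + 4.979 = 14.06 ft²·°F·h/BTU
E = A × HDD × 24 / R = 1990 × 2720 × 24 / 14.06 = 9242000 BTU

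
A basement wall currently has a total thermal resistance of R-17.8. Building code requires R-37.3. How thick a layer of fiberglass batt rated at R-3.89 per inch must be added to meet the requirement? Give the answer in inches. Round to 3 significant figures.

5.01 in

ΔR = 37.3 − 17.8 = 19.5 ft²·°F·h/BTU
L = ΔR / (R/in) = 19.5/3.89 = 5.013 in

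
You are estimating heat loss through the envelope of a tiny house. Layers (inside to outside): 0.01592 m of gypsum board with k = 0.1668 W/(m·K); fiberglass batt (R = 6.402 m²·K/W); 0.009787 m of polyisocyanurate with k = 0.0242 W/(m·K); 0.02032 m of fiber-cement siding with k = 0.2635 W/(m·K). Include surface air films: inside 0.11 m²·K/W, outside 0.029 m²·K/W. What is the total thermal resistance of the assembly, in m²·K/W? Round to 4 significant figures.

7.118 m²·K/W

0.01592/0.1668 = 0.095444
0.009787/0.0242 = 0.40442
0.02032/0.2635 = 0.077116
R_total = 0.11 + 0.095444 + 6.402 + 0.40442 + 0.077116 + 0.029 = 7.118 m²·K/W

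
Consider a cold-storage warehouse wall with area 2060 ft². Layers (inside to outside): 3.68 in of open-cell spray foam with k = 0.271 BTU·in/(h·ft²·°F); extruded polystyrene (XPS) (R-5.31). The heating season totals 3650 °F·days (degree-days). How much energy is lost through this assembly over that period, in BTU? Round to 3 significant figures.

9550000 BTU

3.68/0.271 = 13.58
R_total = 13.58 + 5.31 = 18.89 ft²·°F·h/BTU
E = A × HDD × 24 / R = 2060 × 3650 × 24 / 18.89 = 9553000 BTU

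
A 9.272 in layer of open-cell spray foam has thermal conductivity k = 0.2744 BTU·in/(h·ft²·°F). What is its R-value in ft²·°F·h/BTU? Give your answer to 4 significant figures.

R = L/k = 9.272/0.2744 = 33.79 ft²·°F·h/BTU

33.79 ft²·°F·h/BTU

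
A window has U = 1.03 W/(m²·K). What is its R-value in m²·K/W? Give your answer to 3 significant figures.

0.971 m²·K/W

R = 1/U = 1/1.03 = 0.9709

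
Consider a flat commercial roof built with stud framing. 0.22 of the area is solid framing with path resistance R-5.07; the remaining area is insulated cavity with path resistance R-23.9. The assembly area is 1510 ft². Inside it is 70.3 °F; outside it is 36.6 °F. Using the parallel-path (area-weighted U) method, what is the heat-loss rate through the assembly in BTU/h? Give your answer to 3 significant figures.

3870 BTU/h

U_eff = 0.78/23.9 + 0.22/5.07 = 0.03264 + 0.04339 = 0.07603
R_eff = 1/U_eff = 13.15 ft²·°F·h/BTU
Q = 1510 × (70.3 − 36.6) / 13.15 = 3869 BTU/h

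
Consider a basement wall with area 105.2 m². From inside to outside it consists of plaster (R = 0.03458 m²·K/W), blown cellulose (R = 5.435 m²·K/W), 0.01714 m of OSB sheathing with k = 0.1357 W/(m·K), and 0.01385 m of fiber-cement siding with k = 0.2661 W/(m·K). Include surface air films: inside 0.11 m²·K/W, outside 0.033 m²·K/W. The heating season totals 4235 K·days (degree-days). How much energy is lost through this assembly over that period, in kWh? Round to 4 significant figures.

1846 kWh

0.01714/0.1357 = 0.12631
0.01385/0.2661 = 0.052048
R_total = 0.11 + 0.03458 + 5.435 + 0.12631 + 0.052048 + 0.033 = 5.7909 m²·K/W
E = A × HDD × 24 / R / 1000 = 105.2 × 4235 × 24 / 5.7909 / 1000 = 1846.4 kWh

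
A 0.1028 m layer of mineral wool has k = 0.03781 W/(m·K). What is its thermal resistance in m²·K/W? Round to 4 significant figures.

R = L/k = 0.1028/0.03781 = 2.7189 m²·K/W

2.719 m²·K/W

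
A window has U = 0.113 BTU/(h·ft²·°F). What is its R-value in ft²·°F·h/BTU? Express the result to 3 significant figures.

R = 1/U = 1/0.113 = 8.85

8.85 ft²·°F·h/BTU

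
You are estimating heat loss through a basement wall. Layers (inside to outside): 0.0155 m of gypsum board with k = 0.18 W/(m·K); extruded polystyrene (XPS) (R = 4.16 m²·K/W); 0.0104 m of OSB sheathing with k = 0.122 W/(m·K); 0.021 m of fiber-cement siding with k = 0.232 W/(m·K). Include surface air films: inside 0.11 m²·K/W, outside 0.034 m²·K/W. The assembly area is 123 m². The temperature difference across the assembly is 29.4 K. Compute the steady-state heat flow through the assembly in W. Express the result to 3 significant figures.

792 W

0.0155/0.18 = 0.08611
0.0104/0.122 = 0.08525
0.021/0.232 = 0.09052
R_total = 0.11 + 0.08611 + 4.16 + 0.08525 + 0.09052 + 0.034 = 4.566 m²·K/W
Q = A·ΔT/R = 123 × 29.4 / 4.566 = 792 W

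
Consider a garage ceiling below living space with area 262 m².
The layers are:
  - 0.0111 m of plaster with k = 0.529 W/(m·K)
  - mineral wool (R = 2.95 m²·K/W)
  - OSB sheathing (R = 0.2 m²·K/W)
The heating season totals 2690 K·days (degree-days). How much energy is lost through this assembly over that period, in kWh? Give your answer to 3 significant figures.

0.0111/0.529 = 0.02098
R_total = 0.02098 + 2.95 + 0.2 = 3.171 m²·K/W
E = A × HDD × 24 / R / 1000 = 262 × 2690 × 24 / 3.171 / 1000 = 5334 kWh

5330 kWh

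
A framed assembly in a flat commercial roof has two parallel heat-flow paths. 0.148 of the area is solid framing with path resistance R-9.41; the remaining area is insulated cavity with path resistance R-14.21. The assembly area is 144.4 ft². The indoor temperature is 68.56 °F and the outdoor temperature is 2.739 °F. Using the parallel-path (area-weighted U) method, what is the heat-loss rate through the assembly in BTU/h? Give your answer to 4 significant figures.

719.4 BTU/h

U_eff = 0.852/14.21 + 0.148/9.41 = 0.059958 + 0.015728 = 0.075686
R_eff = 1/U_eff = 13.213 ft²·°F·h/BTU
Q = 144.4 × (68.56 − 2.739) / 13.213 = 719.36 BTU/h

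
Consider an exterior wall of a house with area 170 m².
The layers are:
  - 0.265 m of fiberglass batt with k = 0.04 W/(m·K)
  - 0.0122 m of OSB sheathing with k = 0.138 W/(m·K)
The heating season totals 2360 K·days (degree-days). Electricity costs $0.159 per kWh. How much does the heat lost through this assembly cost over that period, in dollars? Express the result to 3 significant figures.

0.265/0.04 = 6.625
0.0122/0.138 = 0.08841
R_total = 6.625 + 0.08841 = 6.713 m²·K/W
E = A × HDD × 24 / R / 1000 = 170 × 2360 × 24 / 6.713 / 1000 = 1434 kWh
Cost = 1434 × 0.159 = $228

228 dollars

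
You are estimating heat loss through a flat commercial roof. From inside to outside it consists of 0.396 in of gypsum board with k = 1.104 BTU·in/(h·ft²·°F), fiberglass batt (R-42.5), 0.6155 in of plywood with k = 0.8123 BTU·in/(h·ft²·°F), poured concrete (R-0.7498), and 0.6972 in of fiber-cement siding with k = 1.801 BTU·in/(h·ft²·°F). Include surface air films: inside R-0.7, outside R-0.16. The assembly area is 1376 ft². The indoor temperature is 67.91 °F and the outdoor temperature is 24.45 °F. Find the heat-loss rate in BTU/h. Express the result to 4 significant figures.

0.396/1.104 = 0.3587
0.6155/0.8123 = 0.75772
0.6972/1.801 = 0.38712
R_total = 0.7 + 0.3587 + 42.5 + 0.75772 + 0.7498 + 0.38712 + 0.16 = 45.613 ft²·°F·h/BTU
Q = A·ΔT/R = 1376 × (67.91 − 24.45) / 45.613 = 1311 BTU/h

1311 BTU/h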